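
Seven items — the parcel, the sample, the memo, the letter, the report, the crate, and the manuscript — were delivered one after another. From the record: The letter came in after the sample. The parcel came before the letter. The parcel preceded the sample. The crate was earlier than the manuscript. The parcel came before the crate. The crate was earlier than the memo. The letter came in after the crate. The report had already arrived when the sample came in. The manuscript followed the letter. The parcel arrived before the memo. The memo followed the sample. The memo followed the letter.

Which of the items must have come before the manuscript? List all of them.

Directly stated before the manuscript: the crate and the letter.
The parcel reaches the manuscript via the parcel → the letter → the manuscript.
The report reaches the manuscript via the report → the sample → the letter → the manuscript.
The sample reaches the manuscript via the sample → the letter → the manuscript.

the crate, the letter, the parcel, the report, the sample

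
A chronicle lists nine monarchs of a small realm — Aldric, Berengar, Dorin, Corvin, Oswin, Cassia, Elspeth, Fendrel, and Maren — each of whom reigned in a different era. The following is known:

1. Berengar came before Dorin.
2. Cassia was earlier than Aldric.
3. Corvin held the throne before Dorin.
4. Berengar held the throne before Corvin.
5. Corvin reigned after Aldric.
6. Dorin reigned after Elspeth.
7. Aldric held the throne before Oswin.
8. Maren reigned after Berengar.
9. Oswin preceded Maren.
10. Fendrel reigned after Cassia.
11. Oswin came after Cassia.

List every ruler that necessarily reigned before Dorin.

Aldric, Berengar, Cassia, Corvin, Elspeth

Directly stated before Dorin: Berengar, Corvin, and Elspeth.
Aldric reaches Dorin via Aldric → Corvin → Dorin.
Cassia reaches Dorin via Cassia → Aldric → Corvin → Dorin.
No chain forces Oswin (or any of the others) ahead of Dorin.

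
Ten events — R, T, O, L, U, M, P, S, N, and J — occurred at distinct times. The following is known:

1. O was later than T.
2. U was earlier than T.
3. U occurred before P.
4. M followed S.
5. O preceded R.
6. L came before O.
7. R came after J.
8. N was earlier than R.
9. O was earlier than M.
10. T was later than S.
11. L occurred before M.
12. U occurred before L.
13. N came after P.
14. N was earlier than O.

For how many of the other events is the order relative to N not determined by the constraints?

4

Forced before N: P and U; forced after N: M, O, and R.
That leaves J, L, S, and T with no forced order relative to N — 4.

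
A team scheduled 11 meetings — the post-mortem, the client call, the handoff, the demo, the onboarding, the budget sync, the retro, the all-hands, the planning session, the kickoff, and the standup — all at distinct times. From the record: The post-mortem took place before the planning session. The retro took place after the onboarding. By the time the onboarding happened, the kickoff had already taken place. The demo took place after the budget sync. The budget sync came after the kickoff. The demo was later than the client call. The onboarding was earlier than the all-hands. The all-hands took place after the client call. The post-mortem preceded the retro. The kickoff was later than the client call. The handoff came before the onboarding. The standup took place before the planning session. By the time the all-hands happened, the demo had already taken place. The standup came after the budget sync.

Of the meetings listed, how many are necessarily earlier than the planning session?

5

Directly stated before the planning session: the post-mortem and the standup.
The budget sync reaches the planning session via the budget sync → the standup → the planning session.
The client call reaches the planning session via the client call → the kickoff → the budget sync → the standup → the planning session.
The kickoff reaches the planning session via the kickoff → the budget sync → the standup → the planning session.
No chain forces the all-hands (or any of the others) ahead of the planning session.
That's the budget sync, the client call, the kickoff, the post-mortem, and the standup — 5 in all.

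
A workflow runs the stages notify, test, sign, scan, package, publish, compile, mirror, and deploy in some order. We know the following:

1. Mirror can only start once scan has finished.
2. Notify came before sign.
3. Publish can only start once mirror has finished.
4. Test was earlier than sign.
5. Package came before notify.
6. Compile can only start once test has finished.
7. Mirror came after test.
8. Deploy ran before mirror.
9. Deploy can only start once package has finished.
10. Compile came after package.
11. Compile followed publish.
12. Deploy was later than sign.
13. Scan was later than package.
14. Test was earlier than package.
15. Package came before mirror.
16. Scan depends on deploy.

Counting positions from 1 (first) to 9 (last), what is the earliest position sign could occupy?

Notify, package, and test must all come before sign — 3 forced predecessors.
Nothing else is forced ahead of sign, so its earliest slot is position 3 + 1 = 4.

4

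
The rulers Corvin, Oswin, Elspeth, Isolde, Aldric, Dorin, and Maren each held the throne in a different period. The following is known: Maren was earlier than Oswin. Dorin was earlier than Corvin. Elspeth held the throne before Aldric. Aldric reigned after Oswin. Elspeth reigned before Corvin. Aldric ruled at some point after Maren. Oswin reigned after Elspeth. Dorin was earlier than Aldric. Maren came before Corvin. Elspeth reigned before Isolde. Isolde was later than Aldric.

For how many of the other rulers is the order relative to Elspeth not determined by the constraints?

2

Forced after Elspeth: Aldric, Corvin, Isolde, and Oswin.
That leaves Dorin and Maren with no forced order relative to Elspeth — 2.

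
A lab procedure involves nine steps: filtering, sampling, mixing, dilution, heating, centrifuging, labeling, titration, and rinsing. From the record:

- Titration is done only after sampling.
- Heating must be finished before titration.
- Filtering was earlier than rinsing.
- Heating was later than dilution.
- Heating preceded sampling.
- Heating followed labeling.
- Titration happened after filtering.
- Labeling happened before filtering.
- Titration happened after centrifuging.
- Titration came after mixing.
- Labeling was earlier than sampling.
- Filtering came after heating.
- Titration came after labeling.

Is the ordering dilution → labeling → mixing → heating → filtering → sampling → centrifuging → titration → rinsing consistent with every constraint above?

yes

Check each stated constraint against the proposed order — e.g. mixing is ahead of titration; labeling is ahead of titration. Every pair is in the required order; nothing is violated.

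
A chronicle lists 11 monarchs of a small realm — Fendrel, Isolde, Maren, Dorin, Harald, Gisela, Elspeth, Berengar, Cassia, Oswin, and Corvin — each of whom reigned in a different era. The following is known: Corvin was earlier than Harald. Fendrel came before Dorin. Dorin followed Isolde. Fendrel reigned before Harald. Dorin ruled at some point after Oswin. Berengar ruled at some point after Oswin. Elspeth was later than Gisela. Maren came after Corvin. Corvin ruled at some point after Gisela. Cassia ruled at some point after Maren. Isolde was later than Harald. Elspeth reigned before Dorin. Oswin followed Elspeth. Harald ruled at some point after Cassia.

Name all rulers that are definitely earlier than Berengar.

Directly stated before Berengar: Oswin.
Elspeth reaches Berengar via Elspeth → Oswin → Berengar.
Gisela reaches Berengar via Gisela → Elspeth → Oswin → Berengar.

Elspeth, Gisela, Oswin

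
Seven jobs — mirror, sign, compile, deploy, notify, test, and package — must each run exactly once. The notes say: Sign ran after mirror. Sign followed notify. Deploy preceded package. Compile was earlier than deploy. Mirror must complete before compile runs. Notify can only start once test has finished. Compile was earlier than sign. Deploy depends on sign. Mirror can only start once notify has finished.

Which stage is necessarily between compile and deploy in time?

Tracing the constraints gives compile → sign → deploy, so sign sits after compile and before deploy.
No other stage is forced both after compile and before deploy.

sign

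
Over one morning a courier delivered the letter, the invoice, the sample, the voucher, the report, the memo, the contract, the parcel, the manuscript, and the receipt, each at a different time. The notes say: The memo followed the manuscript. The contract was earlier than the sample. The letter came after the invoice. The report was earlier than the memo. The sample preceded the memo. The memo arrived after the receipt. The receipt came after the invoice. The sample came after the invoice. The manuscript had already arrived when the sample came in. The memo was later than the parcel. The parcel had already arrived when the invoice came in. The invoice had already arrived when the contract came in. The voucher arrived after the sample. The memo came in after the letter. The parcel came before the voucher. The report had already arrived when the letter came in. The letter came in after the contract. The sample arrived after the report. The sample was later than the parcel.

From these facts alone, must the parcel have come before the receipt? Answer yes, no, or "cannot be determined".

yes

Chain the constraints: the parcel → the invoice → the receipt. Each link is directly stated, so the parcel comes before the receipt.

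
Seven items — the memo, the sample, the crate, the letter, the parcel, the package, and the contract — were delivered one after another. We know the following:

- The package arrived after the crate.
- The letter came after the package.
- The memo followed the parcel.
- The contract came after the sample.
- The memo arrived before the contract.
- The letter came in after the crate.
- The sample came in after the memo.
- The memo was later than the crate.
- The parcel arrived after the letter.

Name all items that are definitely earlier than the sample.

the crate, the letter, the memo, the package, the parcel

Directly stated before the sample: the memo.
The crate reaches the sample via the crate → the memo → the sample.
The letter reaches the sample via the letter → the parcel → the memo → the sample.
The package reaches the sample via the package → the letter → the parcel → the memo → the sample.
Likewise the parcel reaches the sample by chaining the stated constraints.
No chain forces the contract ahead of the sample.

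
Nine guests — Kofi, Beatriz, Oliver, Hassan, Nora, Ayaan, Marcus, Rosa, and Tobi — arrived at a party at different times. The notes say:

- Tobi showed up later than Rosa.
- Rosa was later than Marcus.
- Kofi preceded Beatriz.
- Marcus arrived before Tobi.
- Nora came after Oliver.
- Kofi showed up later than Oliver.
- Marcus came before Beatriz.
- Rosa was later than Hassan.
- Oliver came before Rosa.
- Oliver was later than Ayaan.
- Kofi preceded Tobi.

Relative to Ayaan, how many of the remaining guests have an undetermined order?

2

Forced after Ayaan: Beatriz, Kofi, Nora, Oliver, Rosa, and Tobi.
That leaves Hassan and Marcus with no forced order relative to Ayaan — 2.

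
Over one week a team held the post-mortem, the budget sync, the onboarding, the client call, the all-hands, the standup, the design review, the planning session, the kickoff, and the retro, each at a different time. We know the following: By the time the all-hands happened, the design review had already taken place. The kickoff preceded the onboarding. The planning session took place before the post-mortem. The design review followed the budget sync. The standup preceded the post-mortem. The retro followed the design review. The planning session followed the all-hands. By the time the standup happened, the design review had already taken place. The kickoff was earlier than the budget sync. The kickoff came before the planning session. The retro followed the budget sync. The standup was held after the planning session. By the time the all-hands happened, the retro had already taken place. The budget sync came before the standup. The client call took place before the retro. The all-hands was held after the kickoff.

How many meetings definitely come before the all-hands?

5

Directly stated before the all-hands: the design review, the kickoff, and the retro.
The budget sync reaches the all-hands via the budget sync → the design review → the all-hands.
The client call reaches the all-hands via the client call → the retro → the all-hands.
No chain forces the planning session (or any of the others) ahead of the all-hands.
That's the budget sync, the client call, the design review, the kickoff, and the retro — 5 in all.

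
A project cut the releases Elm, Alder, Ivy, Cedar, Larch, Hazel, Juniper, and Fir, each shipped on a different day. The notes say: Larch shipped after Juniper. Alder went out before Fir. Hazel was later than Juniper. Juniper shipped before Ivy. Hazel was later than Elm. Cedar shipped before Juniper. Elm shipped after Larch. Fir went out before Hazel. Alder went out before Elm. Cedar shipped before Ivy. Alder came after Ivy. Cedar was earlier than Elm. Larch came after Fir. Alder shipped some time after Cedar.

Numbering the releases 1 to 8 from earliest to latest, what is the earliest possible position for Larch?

Alder, Cedar, Fir, Ivy, and Juniper must all come before Larch — 5 forced predecessors.
Nothing else is forced ahead of Larch, so its earliest slot is position 5 + 1 = 6.

6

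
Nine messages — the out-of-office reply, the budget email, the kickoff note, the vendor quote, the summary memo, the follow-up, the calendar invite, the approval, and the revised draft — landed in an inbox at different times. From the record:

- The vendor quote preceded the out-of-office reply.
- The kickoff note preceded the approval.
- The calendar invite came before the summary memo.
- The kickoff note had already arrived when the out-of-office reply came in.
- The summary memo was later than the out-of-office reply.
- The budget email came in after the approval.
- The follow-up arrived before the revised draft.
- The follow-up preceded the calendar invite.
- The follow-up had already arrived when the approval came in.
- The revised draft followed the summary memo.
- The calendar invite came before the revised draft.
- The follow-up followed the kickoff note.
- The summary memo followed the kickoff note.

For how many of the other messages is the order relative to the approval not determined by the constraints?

Forced before the approval: the follow-up and the kickoff note; forced after the approval: the budget email.
That leaves the calendar invite, the out-of-office reply, the revised draft, the summary memo, and the vendor quote with no forced order relative to the approval — 5.

5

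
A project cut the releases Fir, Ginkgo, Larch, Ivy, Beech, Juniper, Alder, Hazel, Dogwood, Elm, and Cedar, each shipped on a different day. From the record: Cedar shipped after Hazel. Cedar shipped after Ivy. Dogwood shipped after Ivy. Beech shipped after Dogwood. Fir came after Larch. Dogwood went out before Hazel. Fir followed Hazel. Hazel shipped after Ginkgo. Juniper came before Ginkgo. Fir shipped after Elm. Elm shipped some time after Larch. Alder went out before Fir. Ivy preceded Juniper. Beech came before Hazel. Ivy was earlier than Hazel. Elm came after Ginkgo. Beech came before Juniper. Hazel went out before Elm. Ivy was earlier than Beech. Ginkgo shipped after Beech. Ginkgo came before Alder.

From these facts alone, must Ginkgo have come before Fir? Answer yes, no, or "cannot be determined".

Chain the constraints: Ginkgo → Alder → Fir. Each link is directly stated, so Ginkgo comes before Fir.

yes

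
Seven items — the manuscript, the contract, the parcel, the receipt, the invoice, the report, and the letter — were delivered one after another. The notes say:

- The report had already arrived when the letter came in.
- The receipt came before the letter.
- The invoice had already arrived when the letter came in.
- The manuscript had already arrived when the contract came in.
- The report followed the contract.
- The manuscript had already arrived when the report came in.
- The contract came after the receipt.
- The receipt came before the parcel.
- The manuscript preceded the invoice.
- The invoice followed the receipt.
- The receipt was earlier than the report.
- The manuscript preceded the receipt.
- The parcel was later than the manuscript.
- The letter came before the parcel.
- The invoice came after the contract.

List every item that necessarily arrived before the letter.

Directly stated before the letter: the invoice, the receipt, and the report.
The contract reaches the letter via the contract → the report → the letter.
The manuscript reaches the letter via the manuscript → the report → the letter.
No chain forces the parcel ahead of the letter.

the contract, the invoice, the manuscript, the receipt, the report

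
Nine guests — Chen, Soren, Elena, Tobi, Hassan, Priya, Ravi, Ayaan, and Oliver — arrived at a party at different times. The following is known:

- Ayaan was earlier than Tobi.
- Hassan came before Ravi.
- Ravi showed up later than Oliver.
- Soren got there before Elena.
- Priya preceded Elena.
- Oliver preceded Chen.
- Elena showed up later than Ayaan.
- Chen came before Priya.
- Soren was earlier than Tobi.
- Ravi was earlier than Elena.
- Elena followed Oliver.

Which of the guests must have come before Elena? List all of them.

Directly stated before Elena: Ayaan, Oliver, Priya, Ravi, and Soren.
Chen reaches Elena via Chen → Priya → Elena.
Hassan reaches Elena via Hassan → Ravi → Elena.
No chain forces Tobi ahead of Elena.

Ayaan, Chen, Hassan, Oliver, Priya, Ravi, Soren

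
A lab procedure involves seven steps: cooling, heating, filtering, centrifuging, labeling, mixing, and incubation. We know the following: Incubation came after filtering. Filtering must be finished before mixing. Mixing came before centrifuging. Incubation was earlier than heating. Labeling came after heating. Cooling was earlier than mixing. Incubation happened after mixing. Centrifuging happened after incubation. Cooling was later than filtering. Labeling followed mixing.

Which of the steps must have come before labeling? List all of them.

Directly stated before labeling: heating and mixing.
Cooling reaches labeling via cooling → mixing → labeling.
Filtering reaches labeling via filtering → mixing → labeling.
Incubation reaches labeling via incubation → heating → labeling.

cooling, filtering, heating, incubation, mixing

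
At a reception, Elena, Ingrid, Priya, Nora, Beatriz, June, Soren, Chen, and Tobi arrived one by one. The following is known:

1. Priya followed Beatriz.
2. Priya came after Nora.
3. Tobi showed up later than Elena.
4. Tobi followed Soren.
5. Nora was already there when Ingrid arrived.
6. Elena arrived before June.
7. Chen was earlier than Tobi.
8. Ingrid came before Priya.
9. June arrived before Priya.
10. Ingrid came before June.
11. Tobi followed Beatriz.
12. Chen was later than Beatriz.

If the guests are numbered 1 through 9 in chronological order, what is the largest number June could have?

8

June must come before Priya — 1 guest forced after them.
Everything else can be placed before June in some valid order, so June can sit as late as position 9 − 1 = 8.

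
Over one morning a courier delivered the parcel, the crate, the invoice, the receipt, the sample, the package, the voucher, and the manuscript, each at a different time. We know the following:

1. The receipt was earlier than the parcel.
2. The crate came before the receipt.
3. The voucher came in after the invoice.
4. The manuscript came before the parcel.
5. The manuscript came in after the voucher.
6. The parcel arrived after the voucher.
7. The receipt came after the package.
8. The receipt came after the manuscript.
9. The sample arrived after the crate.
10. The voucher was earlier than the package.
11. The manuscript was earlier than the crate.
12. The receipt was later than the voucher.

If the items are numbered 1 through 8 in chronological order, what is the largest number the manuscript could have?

4

The manuscript must come before the crate, the parcel, the receipt, and the sample — 4 items forced after it.
Everything else can be placed before the manuscript in some valid order, so the manuscript can sit as late as position 8 − 4 = 4.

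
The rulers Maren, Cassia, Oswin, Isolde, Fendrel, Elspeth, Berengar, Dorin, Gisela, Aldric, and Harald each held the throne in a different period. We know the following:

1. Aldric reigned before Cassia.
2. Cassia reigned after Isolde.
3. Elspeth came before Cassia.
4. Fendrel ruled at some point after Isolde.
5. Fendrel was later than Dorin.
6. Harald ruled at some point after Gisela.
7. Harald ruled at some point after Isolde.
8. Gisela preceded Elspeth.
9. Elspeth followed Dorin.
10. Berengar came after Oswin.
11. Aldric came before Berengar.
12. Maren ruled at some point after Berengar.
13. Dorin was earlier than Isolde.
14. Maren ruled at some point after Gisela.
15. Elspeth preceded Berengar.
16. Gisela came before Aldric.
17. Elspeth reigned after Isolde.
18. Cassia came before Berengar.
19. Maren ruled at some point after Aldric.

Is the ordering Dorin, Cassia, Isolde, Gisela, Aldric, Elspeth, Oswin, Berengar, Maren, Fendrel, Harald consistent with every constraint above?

no

The constraints require Aldric before Cassia, but in the proposed sequence Cassia appears ahead of Aldric. That one violation is enough.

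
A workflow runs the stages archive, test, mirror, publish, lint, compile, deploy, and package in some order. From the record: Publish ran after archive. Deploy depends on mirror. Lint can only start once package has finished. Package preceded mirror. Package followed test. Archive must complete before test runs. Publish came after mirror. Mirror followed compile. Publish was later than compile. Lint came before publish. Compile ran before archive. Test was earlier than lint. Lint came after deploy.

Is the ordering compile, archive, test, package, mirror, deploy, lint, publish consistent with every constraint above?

Check each stated constraint against the proposed order — e.g. archive is ahead of publish; compile is ahead of publish. Every pair is in the required order; nothing is violated.

yes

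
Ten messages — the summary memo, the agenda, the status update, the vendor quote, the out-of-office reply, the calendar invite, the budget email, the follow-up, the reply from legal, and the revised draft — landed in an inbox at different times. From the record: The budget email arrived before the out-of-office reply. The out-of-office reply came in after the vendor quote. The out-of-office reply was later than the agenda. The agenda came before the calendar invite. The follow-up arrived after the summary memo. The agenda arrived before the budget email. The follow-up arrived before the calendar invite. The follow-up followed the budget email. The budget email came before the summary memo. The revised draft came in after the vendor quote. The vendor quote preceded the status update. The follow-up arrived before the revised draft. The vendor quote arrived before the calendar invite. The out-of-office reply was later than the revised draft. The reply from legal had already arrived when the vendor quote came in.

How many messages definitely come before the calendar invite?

Directly stated before the calendar invite: the agenda, the follow-up, and the vendor quote.
The budget email reaches the calendar invite via the budget email → the follow-up → the calendar invite.
The reply from legal reaches the calendar invite via the reply from legal → the vendor quote → the calendar invite.
The summary memo reaches the calendar invite via the summary memo → the follow-up → the calendar invite.
No chain forces the status update (or any of the others) ahead of the calendar invite.
That's the agenda, the budget email, the follow-up, the reply from legal, the summary memo, and the vendor quote — 6 in all.

6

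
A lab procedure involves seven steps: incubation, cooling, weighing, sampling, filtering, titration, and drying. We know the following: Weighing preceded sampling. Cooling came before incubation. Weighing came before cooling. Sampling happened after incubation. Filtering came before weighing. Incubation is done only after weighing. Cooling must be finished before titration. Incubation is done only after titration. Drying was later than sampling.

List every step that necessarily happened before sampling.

cooling, filtering, incubation, titration, weighing

Directly stated before sampling: incubation and weighing.
Cooling reaches sampling via cooling → incubation → sampling.
Filtering reaches sampling via filtering → weighing → sampling.
Titration reaches sampling via titration → incubation → sampling.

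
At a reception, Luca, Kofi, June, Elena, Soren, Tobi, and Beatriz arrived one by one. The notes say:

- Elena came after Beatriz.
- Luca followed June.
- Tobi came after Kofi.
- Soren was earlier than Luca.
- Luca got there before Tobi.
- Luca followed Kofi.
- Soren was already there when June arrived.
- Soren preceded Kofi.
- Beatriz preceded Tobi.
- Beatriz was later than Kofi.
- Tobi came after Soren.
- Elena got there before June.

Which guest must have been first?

Soren has a chain of constraints placing them before every other guest, so Soren must be first.

Soren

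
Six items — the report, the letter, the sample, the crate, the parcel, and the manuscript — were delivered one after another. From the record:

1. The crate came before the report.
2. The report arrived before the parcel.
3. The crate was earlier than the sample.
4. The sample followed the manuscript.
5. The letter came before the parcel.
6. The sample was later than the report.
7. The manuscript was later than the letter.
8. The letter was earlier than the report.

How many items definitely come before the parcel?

Directly stated before the parcel: the letter and the report.
The crate reaches the parcel via the crate → the report → the parcel.
That's the crate, the letter, and the report — 3 in all.

3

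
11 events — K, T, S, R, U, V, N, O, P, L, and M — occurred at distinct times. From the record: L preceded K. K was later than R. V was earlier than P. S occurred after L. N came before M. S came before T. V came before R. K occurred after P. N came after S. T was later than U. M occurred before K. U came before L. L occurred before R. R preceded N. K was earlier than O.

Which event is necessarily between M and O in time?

Tracing the constraints gives M → K → O, so K sits after M and before O.
No other event is forced both after M and before O.

K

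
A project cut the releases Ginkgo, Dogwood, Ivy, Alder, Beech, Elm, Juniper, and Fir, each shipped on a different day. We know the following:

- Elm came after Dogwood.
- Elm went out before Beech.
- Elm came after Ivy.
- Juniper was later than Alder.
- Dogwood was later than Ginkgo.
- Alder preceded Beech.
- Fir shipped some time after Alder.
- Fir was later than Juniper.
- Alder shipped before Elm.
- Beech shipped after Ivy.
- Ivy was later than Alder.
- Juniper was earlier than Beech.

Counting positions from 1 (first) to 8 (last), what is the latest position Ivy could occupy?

Ivy must come before Beech and Elm — 2 releases forced after it.
Everything else can be placed before Ivy in some valid order, so Ivy can sit as late as position 8 − 2 = 6.

6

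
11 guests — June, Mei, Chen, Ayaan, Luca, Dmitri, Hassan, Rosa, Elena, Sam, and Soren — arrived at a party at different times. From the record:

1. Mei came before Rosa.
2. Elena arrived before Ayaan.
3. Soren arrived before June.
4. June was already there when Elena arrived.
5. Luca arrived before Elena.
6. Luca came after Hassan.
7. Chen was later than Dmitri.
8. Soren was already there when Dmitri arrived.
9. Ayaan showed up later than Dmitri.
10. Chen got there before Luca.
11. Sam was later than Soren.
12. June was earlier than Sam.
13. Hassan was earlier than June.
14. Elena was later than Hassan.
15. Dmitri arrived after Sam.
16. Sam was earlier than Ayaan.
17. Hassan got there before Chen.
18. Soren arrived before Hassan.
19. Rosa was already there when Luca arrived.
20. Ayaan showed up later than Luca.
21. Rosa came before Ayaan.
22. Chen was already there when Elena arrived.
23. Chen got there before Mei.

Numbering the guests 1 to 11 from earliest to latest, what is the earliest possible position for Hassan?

2

Soren must come before Hassan — 1 forced predecessor.
Nothing else is forced ahead of Hassan, so their earliest slot is position 1 + 1 = 2.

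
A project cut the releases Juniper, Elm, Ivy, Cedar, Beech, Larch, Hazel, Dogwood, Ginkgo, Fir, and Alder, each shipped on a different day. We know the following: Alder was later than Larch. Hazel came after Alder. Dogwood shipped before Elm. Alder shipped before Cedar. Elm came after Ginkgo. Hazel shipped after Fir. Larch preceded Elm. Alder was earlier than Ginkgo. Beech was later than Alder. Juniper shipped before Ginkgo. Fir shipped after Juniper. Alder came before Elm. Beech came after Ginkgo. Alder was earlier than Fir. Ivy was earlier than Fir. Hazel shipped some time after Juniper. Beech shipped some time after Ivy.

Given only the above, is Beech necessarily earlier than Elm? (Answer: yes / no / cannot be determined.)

No chain of stated constraints runs from Beech to Elm, and none runs from Elm to Beech either.
So the relative order of Beech and Elm is not fixed by the given facts.

cannot be determined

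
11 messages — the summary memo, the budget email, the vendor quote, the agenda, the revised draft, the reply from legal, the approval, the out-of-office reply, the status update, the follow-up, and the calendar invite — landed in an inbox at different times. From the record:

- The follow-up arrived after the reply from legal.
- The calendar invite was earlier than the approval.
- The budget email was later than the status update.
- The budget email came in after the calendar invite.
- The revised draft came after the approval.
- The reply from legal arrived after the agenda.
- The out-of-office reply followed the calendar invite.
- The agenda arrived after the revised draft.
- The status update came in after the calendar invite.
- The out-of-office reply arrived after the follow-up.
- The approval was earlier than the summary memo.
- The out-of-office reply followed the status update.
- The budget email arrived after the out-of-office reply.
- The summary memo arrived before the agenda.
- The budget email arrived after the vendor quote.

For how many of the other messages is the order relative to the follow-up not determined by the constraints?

Forced before the follow-up: the agenda, the approval, the calendar invite, the reply from legal, the revised draft, and the summary memo; forced after the follow-up: the budget email and the out-of-office reply.
That leaves the status update and the vendor quote with no forced order relative to the follow-up — 2.

2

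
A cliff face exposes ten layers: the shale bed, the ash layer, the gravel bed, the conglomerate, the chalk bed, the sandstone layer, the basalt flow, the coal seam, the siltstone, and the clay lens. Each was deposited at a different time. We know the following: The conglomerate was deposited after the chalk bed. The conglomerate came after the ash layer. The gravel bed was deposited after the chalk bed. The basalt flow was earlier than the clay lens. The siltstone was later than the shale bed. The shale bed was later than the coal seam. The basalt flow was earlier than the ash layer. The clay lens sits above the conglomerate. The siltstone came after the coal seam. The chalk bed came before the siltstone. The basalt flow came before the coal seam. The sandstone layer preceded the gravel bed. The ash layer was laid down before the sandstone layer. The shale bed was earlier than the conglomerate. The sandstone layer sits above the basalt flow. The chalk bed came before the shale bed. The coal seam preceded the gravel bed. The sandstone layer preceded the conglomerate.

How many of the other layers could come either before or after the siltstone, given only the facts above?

Forced before the siltstone: the basalt flow, the chalk bed, the coal seam, and the shale bed.
That leaves the ash layer, the clay lens, the conglomerate, the gravel bed, and the sandstone layer with no forced order relative to the siltstone — 5.

5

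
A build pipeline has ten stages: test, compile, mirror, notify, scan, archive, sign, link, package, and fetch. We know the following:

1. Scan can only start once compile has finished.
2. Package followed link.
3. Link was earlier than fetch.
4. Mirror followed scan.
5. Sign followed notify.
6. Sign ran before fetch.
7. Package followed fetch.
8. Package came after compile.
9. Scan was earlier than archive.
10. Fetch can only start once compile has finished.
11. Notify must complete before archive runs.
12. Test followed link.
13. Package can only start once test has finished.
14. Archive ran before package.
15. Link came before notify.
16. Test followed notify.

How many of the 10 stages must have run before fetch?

Directly stated before fetch: compile, link, and sign.
Notify reaches fetch via notify → sign → fetch.
No chain forces archive (or any of the others) ahead of fetch.
That's compile, link, notify, and sign — 4 in all.

4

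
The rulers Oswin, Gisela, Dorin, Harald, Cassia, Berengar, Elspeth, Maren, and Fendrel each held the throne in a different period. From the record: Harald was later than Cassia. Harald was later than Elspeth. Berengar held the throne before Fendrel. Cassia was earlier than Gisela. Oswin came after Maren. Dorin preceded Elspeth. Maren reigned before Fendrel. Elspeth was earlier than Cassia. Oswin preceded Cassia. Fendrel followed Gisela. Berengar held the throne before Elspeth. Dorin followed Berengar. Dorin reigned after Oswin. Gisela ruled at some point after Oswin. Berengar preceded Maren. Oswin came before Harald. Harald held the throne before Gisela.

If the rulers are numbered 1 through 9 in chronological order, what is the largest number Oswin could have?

Oswin must come before Cassia, Dorin, Elspeth, Fendrel, Gisela, and Harald — 6 rulers forced after them.
Everything else can be placed before Oswin in some valid order, so Oswin can sit as late as position 9 − 6 = 3.

3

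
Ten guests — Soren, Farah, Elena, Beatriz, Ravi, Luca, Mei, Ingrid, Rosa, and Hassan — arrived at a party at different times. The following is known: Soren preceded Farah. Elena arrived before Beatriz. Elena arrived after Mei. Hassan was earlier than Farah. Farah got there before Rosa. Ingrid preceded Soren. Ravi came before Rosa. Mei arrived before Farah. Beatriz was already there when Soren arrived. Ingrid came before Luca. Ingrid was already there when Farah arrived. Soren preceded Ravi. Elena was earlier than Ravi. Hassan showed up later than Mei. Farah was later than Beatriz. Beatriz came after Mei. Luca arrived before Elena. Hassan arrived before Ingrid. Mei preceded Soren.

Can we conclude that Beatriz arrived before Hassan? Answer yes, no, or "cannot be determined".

Tracing the constraints gives Hassan → Ingrid → Luca → Elena → Beatriz, so Hassan must come before Beatriz.
That means Beatriz cannot be before Hassan.

no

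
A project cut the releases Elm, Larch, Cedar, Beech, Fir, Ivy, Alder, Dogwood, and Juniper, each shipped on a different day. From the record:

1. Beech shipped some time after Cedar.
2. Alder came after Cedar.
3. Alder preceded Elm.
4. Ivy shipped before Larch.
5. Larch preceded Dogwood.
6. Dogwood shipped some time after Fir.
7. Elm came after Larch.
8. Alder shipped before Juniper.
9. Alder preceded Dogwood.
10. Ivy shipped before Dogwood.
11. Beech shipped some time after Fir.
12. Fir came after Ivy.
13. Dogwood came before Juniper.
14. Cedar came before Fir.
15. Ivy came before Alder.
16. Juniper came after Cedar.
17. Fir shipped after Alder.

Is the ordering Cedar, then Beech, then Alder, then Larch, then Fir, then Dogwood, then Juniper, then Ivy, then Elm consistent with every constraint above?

The constraints require Ivy before Larch, but in the proposed sequence Larch appears ahead of Ivy. That one violation is enough.

no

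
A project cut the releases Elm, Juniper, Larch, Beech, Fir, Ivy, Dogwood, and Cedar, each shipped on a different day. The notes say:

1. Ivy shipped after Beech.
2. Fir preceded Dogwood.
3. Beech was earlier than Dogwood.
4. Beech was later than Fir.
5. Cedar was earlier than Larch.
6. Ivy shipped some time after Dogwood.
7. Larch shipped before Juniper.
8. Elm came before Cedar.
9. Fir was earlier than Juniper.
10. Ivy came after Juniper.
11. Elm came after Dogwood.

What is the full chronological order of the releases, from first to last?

Fir, Beech, Dogwood, Elm, Cedar, Larch, Juniper, Ivy

The constraints fix every adjacent pair, so only one ordering works:
Fir → Beech → Dogwood → Elm → Cedar → Larch → Juniper → Ivy.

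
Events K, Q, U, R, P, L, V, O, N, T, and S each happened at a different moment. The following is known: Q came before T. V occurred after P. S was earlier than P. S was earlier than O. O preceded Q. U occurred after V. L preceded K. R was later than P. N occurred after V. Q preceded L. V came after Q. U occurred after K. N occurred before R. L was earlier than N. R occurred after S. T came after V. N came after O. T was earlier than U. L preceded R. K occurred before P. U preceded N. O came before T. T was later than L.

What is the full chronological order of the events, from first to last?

S, O, Q, L, K, P, V, T, U, N, R

The constraints fix every adjacent pair, so only one ordering works:
S → O → Q → L → K → P → V → T → U → N → R.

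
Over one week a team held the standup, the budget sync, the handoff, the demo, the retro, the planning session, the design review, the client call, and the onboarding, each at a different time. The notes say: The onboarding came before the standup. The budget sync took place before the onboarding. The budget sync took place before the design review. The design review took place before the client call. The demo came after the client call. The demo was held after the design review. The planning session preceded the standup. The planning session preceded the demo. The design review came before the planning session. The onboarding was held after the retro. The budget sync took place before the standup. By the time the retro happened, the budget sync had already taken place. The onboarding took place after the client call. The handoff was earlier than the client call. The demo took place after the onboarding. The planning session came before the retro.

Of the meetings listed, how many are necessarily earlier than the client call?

Directly stated before the client call: the design review and the handoff.
The budget sync reaches the client call via the budget sync → the design review → the client call.
That's the budget sync, the design review, and the handoff — 3 in all.

3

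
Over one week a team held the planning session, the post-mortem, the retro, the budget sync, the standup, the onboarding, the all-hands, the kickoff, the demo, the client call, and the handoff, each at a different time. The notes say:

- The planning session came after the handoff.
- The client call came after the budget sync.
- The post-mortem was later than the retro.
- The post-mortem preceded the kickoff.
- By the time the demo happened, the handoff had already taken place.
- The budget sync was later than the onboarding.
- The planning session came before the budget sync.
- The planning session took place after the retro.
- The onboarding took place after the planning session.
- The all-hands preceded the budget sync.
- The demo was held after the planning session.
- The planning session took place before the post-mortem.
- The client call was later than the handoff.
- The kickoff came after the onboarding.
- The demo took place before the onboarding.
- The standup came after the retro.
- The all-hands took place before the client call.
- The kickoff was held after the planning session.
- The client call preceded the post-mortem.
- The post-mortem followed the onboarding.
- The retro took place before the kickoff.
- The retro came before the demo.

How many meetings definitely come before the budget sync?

6

Directly stated before the budget sync: the all-hands, the onboarding, and the planning session.
The demo reaches the budget sync via the demo → the onboarding → the budget sync.
The handoff reaches the budget sync via the handoff → the planning session → the budget sync.
The retro reaches the budget sync via the retro → the planning session → the budget sync.
No chain forces the standup (or any of the others) ahead of the budget sync.
That's the all-hands, the demo, the handoff, the onboarding, the planning session, and the retro — 6 in all.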